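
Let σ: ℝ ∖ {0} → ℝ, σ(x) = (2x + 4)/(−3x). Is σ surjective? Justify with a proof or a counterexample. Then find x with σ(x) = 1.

-4/5

If σ(x) = −2/3, cross-multiplying gives −3(2x + 4) = 2(−3x), which simplifies to −12 = 0 — false.  So −2/3 has no preimage and σ is not surjective.
Solving σ(x) = 1: cross-multiplying gives 2x + 4 = 1(−3x), which rearranges to 5x = −4, so x = −4/5.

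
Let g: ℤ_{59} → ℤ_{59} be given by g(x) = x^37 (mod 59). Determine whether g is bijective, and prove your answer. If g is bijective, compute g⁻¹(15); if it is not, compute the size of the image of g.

Since 59 is prime, the nonzero elements of ℤ_{59} form a cyclic group of order 58.
As gcd(37, 58) = 1, raising to the 37th power is a bijection on this group: if x_1^37 ≡ x_2^37 then (x_1x_2^{−1})^37 = 1, and the only element of order dividing gcd(37, 58) = 1 is 1, so x_1 = x_2.
With g(0) = 0 this makes g injective on all of ℤ_{59}, hence bijective (finite equal-size domain and codomain). In particular g is bijective.
Since g is bijective, we find the preimage of 15. The inverse of x ↦ x^37 on (ℤ_{59})^× is x ↦ x^11, because 37·11 = 407 = 7·58 + 1 ≡ 1 (mod 58) and x^{58} = 1 for x ≠ 0 (Fermat). So g⁻¹(15) = 15^11 mod 59.
Repeated squaring mod 59: 15^1 ≡ 15, 15^2 ≡ 15² = 225 ≡ 48, 15^4 ≡ 48² = 2304 ≡ 3, 15^8 ≡ 3² = 9. Since 11 = 8 + 2 + 1, 15^11 ≡ 9·48·15: 9·48 = 432 ≡ 19, then 19·15 = 285 ≡ 49. So 15^11 ≡ 49 (mod 59).
Hence g⁻¹(15) = 49.

49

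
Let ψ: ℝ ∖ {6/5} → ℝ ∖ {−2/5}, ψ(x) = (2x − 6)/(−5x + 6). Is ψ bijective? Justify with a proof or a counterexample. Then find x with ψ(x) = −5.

Suppose ψ(x_1) = ψ(x_2). Cross-multiplying: (2x_1 − 6)(−5x_2 + 6) = (2x_2 − 6)(−5x_1 + 6).
Expanding both sides and cancelling the symmetric terms leaves −18·(x_1 − x_2) = 0. Since −18 ≠ 0, x_1 = x_2. So ψ is injective.
For any y ≠ −2/5, solving y(−5x + 6) = 2x − 6 for x gives a well-defined x ≠ 6/5. So ψ is surjective.
Hence ψ is bijective.
Solving ψ(x) = −5: cross-multiplying gives 2x − 6 = −5(−5x + 6), which rearranges to −23x = −24, so x = 24/23.

24/23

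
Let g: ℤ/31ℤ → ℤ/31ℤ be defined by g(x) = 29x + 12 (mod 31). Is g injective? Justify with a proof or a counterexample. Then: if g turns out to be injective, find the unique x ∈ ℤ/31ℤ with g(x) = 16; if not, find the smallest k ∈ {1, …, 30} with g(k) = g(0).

29

If g(u) = g(v), then 29u ≡ 29v (mod 31). Because gcd(29, 31) = 1, we may cancel 29 to get u ≡ v (mod 31).
Therefore g is injective.
We now compute 29⁻¹ mod 31 explicitly. Euclid's algorithm: 31 = 1·29 + 2, 29 = 14·2 + 1; back-substituting gives 1 = 15·29 − 14·31, so 29⁻¹ ≡ 15 (mod 31).
Since g is injective, we compute g⁻¹(16): solve 29x + 12 ≡ 16 (mod 31), i.e. 29x ≡ 4 (mod 31).
Multiplying by 29⁻¹ = 15 gives x ≡ 15·4 = 60 = 1·31 + 29 ≡ 29 (mod 31).
Check: g(29) = 29·29 + 12 = 853 = 27·31 + 16 ≡ 16 (mod 31).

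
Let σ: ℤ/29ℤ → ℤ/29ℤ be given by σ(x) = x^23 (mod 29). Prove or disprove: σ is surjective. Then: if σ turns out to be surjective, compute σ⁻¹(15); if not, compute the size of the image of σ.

Since 29 is prime, the nonzero elements of ℤ/29ℤ form a cyclic group of order 28.
As gcd(23, 28) = 1, raising to the 23rd power is a bijection on this group: if u^23 ≡ v^23 then (uv^{−1})^23 = 1, and the only element of order dividing gcd(23, 28) = 1 is 1, so u = v.
With σ(0) = 0 this makes σ injective on all of ℤ/29ℤ, hence bijective (finite equal-size domain and codomain). In particular σ is surjective.
Since σ is surjective, we find the preimage of 15. The inverse of x ↦ x^23 on (ℤ/29ℤ)^× is x ↦ x^11, because 23·11 = 253 = 9·28 + 1 ≡ 1 (mod 28) and x^{28} = 1 for x ≠ 0 (Fermat). So σ⁻¹(15) = 15^11 mod 29.
Repeated squaring mod 29: 15^1 ≡ 15, 15^2 ≡ 15² = 225 ≡ 22, 15^4 ≡ 22² = 484 ≡ 20, 15^8 ≡ 20² = 400 ≡ 23. Since 11 = 8 + 2 + 1, 15^11 ≡ 23·22·15: 23·22 = 506 ≡ 13, then 13·15 = 195 ≡ 21. So 15^11 ≡ 21 (mod 29).
Hence σ⁻¹(15) = 21.

21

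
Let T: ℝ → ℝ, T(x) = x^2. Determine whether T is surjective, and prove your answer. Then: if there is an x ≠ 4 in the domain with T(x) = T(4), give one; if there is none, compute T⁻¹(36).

-4

Since 2 is even, x^2 ≥ 0 for all x ∈ ℝ, so −1 ∈ ℝ has no preimage. Therefore T is not surjective.
For the follow-up, such an x exists: taking x = −4 ∈ ℝ gives T(−4) = 16 = T(4) with −4 ≠ 4.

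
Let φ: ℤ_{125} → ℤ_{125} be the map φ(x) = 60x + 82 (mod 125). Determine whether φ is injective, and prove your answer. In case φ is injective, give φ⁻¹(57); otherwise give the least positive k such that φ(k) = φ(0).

We have gcd(60, 125) = 5 > 1. Taking s = 0 and t = 25: φ(0) = 82 and φ(25) = 60·25 + 82 = 1582 ≡ 82 (mod 125).
So φ(0) = φ(25) while 0 ≠ 25, therefore φ is not injective.
Since φ is not injective, we find the least positive k with φ(k) = φ(0): this means 60k ≡ 0 (mod 125), i.e. 125 ∣ 60k. Since gcd(60, 125) = 5, dividing through by 5 this holds exactly when 25 ∣ 12k, and as gcd(12, 25) = 1, exactly when 25 ∣ k.
The smallest positive such k is 25.

25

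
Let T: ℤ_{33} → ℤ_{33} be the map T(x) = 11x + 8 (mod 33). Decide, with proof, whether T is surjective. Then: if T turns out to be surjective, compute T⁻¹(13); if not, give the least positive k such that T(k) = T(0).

Recall: surjectivity means every element of the codomain has a preimage under T.
Since gcd(11, 33) = 11, we have 11x ≡ 0 (mod 11) for all x, so T(x) ≡ 8 (mod 11).
But 0 ≢ 8 (mod 11), so 0 ∈ ℤ_{33} has no preimage. Therefore T is not surjective.
Since T is not surjective, we find the least positive k with T(k) = T(0): this means 11k ≡ 0 (mod 33), i.e. 33 ∣ 11k. Since gcd(11, 33) = 11, dividing through by 11 this holds exactly when 3 ∣ k.
The smallest positive such k is 3.

3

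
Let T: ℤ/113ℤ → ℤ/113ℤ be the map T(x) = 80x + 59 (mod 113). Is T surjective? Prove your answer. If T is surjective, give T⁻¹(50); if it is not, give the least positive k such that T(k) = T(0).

Since gcd(80, 113) = 1, 80 is invertible modulo 113. Euclid's algorithm: 113 = 1·80 + 33, 80 = 2·33 + 14, 33 = 2·14 + 5, 14 = 2·5 + 4, 5 = 1·4 + 1; back-substituting gives 1 = 89·80 − 63·113, so 80⁻¹ ≡ 89 (mod 113).
Then y ↦ 89(y − 59) is a two-sided inverse to T, so every y ∈ ℤ/113ℤ has a preimage.
Hence T is surjective.
Since T is surjective, we compute T⁻¹(50): solve 80x + 59 ≡ 50 (mod 113), i.e. 80x ≡ 104 (mod 113).
Multiplying by 80⁻¹ = 89 gives x ≡ 89·104 = 9256 = 81·113 + 103 ≡ 103 (mod 113).
Check: T(103) = 80·103 + 59 = 8299 = 73·113 + 50 ≡ 50 (mod 113).

103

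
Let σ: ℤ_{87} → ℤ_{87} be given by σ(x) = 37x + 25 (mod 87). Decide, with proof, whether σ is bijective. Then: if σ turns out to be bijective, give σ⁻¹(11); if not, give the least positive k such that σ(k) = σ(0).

49

Recall that injectivity means: for all u, v in the domain, σ(u) = σ(v) implies u = v.
If σ(u) = σ(v), then 37u ≡ 37v (mod 87). Because gcd(37, 87) = 1, we may cancel 37 to get u ≡ v (mod 87).
We now compute 37⁻¹ mod 87 explicitly. Euclid's algorithm: 87 = 2·37 + 13, 37 = 2·13 + 11, 13 = 1·11 + 2, 11 = 5·2 + 1; back-substituting gives 1 = 40·37 − 17·87, so 37⁻¹ ≡ 40 (mod 87).
For any y ∈ ℤ_{87}, x = 40(y − 25) mod 87 satisfies σ(x) = 37·40(y − 25) + 25 ≡ y (since 37·40 ≡ 1 mod 87). So every y has a preimage.
Therefore σ is bijective.
Since σ is bijective, we find σ⁻¹(11): we need 37x ≡ 11 − 25 ≡ 73 (mod 87). Using 37⁻¹ = 40: x ≡ 40·73 = 2920 = 33·87 + 49, so x = 49.
Check: σ(49) = 37·49 + 25 = 1838 = 21·87 + 11 ≡ 11 (mod 87).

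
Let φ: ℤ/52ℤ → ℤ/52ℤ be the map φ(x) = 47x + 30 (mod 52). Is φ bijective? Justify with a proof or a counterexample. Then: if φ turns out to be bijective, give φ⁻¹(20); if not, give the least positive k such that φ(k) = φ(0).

2

If φ(a) = φ(b), then 47a ≡ 47b (mod 52). Because gcd(47, 52) = 1, we may cancel 47 to get a ≡ b (mod 52).
We now compute 47⁻¹ mod 52 explicitly. Euclid's algorithm: 52 = 1·47 + 5, 47 = 9·5 + 2, 5 = 2·2 + 1; back-substituting gives 1 = 31·47 − 28·52, so 47⁻¹ ≡ 31 (mod 52).
Then y ↦ 31(y − 30) is a two-sided inverse to φ, so every y ∈ ℤ/52ℤ has a preimage.
So φ is bijective.
Since φ is bijective, we compute φ⁻¹(20): solve 47x + 30 ≡ 20 (mod 52), i.e. 47x ≡ 42 (mod 52).
Multiplying by 47⁻¹ = 31 gives x ≡ 31·42 = 1302 = 25·52 + 2 ≡ 2 (mod 52).
Check: φ(2) = 47·2 + 30 = 124 = 2·52 + 20 ≡ 20 (mod 52).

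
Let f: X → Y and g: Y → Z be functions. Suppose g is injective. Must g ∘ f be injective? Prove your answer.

No. Take X = {0, 1}, Y = Z = {0, 1, 2, 3}, f(0) = f(1) = 0, and g = identity (injective).
Then (g ∘ f)(0) = (g ∘ f)(1) = 0 with 0 ≠ 1, so g ∘ f is not injective.

not injective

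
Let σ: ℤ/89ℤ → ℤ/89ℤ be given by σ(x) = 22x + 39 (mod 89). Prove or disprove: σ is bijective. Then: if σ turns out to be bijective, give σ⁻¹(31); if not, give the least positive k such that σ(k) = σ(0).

32

If σ(x_1) = σ(x_2), then 22x_1 ≡ 22x_2 (mod 89). Because gcd(22, 89) = 1, we may cancel 22 to get x_1 ≡ x_2 (mod 89).
We now compute 22⁻¹ mod 89 explicitly. Euclid's algorithm: 89 = 4·22 + 1; back-substituting gives 1 = 85·22 − 21·89, so 22⁻¹ ≡ 85 (mod 89).
For any y ∈ ℤ/89ℤ, x = 85(y − 39) mod 89 satisfies σ(x) = 22·85(y − 39) + 39 ≡ y (since 22·85 ≡ 1 mod 89). So every y has a preimage.
Thus σ is bijective.
Since σ is bijective, we find σ⁻¹(31): we need 22x ≡ 31 − 39 ≡ 81 (mod 89). Using 22⁻¹ = 85: x ≡ 85·81 = 6885 = 77·89 + 32, so x = 32.
Check: σ(32) = 22·32 + 39 = 743 = 8·89 + 31 ≡ 31 (mod 89).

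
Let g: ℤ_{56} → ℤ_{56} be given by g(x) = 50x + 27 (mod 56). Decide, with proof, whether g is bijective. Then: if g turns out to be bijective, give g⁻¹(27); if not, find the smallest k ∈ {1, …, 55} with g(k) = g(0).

Recall that g is injective when g(u) = g(v) forces u = v.
We have gcd(50, 56) = 2 > 1. Taking u = 0 and v = 28: g(0) = 27 and g(28) = 50·28 + 27 = 1427 ≡ 27 (mod 56).
So g(0) = g(28) while 0 ≠ 28, so g is not injective, hence not bijective.
Since g is not bijective, we find the least positive k with g(k) = g(0): this means 50k ≡ 0 (mod 56), i.e. 56 ∣ 50k. Since gcd(50, 56) = 2, dividing through by 2 this holds exactly when 28 ∣ 25k, and as gcd(25, 28) = 1, exactly when 28 ∣ k.
The smallest positive such k is 28.

28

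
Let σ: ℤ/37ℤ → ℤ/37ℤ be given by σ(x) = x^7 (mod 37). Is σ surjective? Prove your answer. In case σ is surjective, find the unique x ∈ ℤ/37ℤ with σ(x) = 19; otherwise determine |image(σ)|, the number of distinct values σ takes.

Since 37 is prime, the nonzero elements of ℤ/37ℤ form a cyclic group of order 36.
As gcd(7, 36) = 1, raising to the 7th power is a bijection on this group: if a^7 ≡ b^7 then (ab^{−1})^7 = 1, and the only element of order dividing gcd(7, 36) = 1 is 1, so a = b.
With σ(0) = 0 this makes σ injective on all of ℤ/37ℤ, hence bijective (finite equal-size domain and codomain). In particular σ is surjective.
Since σ is surjective, we find the preimage of 19. The inverse of x ↦ x^7 on (ℤ/37ℤ)^× is x ↦ x^31, because 7·31 = 217 = 6·36 + 1 ≡ 1 (mod 36) and x^{36} = 1 for x ≠ 0 (Fermat). So σ⁻¹(19) = 19^31 mod 37.
Repeated squaring mod 37: 19^1 ≡ 19, 19^2 ≡ 19² = 361 ≡ 28, 19^4 ≡ 28² = 784 ≡ 7, 19^8 ≡ 7² = 49 ≡ 12, 19^16 ≡ 12² = 144 ≡ 33. Since 31 = 16 + 8 + 4 + 2 + 1, 19^31 ≡ 33·12·7·28·19: 33·12 = 396 ≡ 26, then 26·7 = 182 ≡ 34, then 34·28 = 952 ≡ 27, then 27·19 = 513 ≡ 32. So 19^31 ≡ 32 (mod 37).
Hence σ⁻¹(19) = 32.

32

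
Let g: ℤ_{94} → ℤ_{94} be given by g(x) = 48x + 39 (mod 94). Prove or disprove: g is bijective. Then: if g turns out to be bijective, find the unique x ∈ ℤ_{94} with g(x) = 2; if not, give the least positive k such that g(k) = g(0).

47

We have gcd(48, 94) = 2 > 1. Taking x_1 = 0 and x_2 = 47: g(0) = 39 and g(47) = 48·47 + 39 = 2295 ≡ 39 (mod 94).
So g(0) = g(47) while 0 ≠ 47, therefore g is not injective, hence not bijective.
Since g is not bijective, we find the least positive k with g(k) = g(0): this means 48k ≡ 0 (mod 94), i.e. 94 ∣ 48k. Since gcd(48, 94) = 2, dividing through by 2 this holds exactly when 47 ∣ 24k, and as gcd(24, 47) = 1, exactly when 47 ∣ k.
The smallest positive such k is 47.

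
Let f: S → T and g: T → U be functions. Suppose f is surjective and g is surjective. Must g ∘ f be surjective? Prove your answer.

surjective

Let c ∈ U. Since g is surjective, there is b ∈ T with g(b) = c. Since f is surjective, there is a ∈ S with f(a) = b.
Then (g ∘ f)(a) = g(b) = c. Thus g ∘ f is surjective.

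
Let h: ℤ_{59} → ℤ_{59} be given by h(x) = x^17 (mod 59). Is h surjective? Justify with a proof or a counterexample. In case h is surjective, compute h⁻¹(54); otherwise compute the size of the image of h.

Since 59 is prime, the nonzero elements of ℤ_{59} form a cyclic group of order 58.
As gcd(17, 58) = 1, raising to the 17th power is a bijection on this group: if a^17 ≡ b^17 then (ab^{−1})^17 = 1, and the only element of order dividing gcd(17, 58) = 1 is 1, so a = b.
With h(0) = 0 this makes h injective on all of ℤ_{59}, hence bijective (finite equal-size domain and codomain). In particular h is surjective.
Since h is surjective, we find the preimage of 54. The inverse of x ↦ x^17 on (ℤ_{59})^× is x ↦ x^41, because 17·41 = 697 = 12·58 + 1 ≡ 1 (mod 58) and x^{58} = 1 for x ≠ 0 (Fermat). So h⁻¹(54) = 54^41 mod 59.
Repeated squaring mod 59: 54^1 ≡ 54, 54^2 ≡ 54² = 2916 ≡ 25, 54^4 ≡ 25² = 625 ≡ 35, 54^8 ≡ 35² = 1225 ≡ 45, 54^16 ≡ 45² = 2025 ≡ 19, 54^32 ≡ 19² = 361 ≡ 7. Since 41 = 32 + 8 + 1, 54^41 ≡ 7·45·54: 7·45 = 315 ≡ 20, then 20·54 = 1080 ≡ 18. So 54^41 ≡ 18 (mod 59).
Hence h⁻¹(54) = 18.

18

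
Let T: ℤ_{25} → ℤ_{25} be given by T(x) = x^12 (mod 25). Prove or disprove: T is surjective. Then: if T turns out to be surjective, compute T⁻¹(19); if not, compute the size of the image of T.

T(3): Repeated squaring mod 25: 3^1 ≡ 3, 3^2 ≡ 3² = 9, 3^4 ≡ 9² = 81 ≡ 6, 3^8 ≡ 6² = 36 ≡ 11. Since 12 = 8 + 4, 3^12 ≡ 11·6: 11·6 = 66 ≡ 16. So 3^12 ≡ 16 (mod 25).
T(4): Repeated squaring mod 25: 4^1 ≡ 4, 4^2 ≡ 4² = 16, 4^4 ≡ 16² = 256 ≡ 6, 4^8 ≡ 6² = 36 ≡ 11. Since 12 = 8 + 4, 4^12 ≡ 11·6: 11·6 = 66 ≡ 16. So 4^12 ≡ 16 (mod 25).
So T(3) = T(4) = 16 while 3 ≠ 4, thus T is not injective.
A non-injective map from the 25-element set ℤ_{25} to itself takes at most 24 distinct values, so it cannot be surjective. So T is not surjective.
Since T is not surjective, we determine |image(T)|. Computing x^12 mod 25 for each x (by repeated squaring, reducing mod 25 at every step), the values T(0), T(1), …, T(24) are: 0, 1, 21, 16, 16, 0, 11, 1, 11, 6, 0, 21, 6, 6, 21, 0, 6, 11, 1, 11, 0, 16, 16, 21, 1.
The distinct values are {0, 1, 6, 11, 16, 21}; there are 6 of them.

6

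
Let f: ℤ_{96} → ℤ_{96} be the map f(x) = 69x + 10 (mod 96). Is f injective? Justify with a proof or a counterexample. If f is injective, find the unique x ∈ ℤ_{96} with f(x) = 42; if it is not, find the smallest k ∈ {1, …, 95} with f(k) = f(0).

32

We have gcd(69, 96) = 3 > 1. Taking x_1 = 0 and x_2 = 32: f(0) = 10 and f(32) = 69·32 + 10 = 2218 ≡ 10 (mod 96).
So f(0) = f(32) while 0 ≠ 32, so f is not injective.
Since f is not injective, we find the least positive k with f(k) = f(0): this means 69k ≡ 0 (mod 96), i.e. 96 ∣ 69k. Since gcd(69, 96) = 3, dividing through by 3 this holds exactly when 32 ∣ 23k, and as gcd(23, 32) = 1, exactly when 32 ∣ k.
The smallest positive such k is 32.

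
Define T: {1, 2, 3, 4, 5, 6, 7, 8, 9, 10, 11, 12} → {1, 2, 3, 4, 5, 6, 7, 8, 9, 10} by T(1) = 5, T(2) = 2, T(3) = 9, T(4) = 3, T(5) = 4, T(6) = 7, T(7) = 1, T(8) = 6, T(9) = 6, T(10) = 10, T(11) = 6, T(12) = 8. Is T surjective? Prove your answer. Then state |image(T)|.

10

Every element of the codomain has a preimage: 1 = T(7), 2 = T(2), 3 = T(4), 4 = T(5), 5 = T(1), 6 = T(8), 7 = T(6), 8 = T(12), 9 = T(3), 10 = T(10).
Thus T is surjective.
The image of T is {1, 2, 3, 4, 5, 6, 7, 8, 9, 10}, which has 10 elements.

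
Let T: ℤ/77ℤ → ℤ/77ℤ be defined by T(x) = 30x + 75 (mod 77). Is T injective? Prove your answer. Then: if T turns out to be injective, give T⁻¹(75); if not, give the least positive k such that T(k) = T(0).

If T(a) = T(b), then 30a ≡ 30b (mod 77). Because gcd(30, 77) = 1, we may cancel 30 to get a ≡ b (mod 77).
Therefore T is injective.
We now compute 30⁻¹ mod 77 explicitly. Euclid's algorithm: 77 = 2·30 + 17, 30 = 1·17 + 13, 17 = 1·13 + 4, 13 = 3·4 + 1; back-substituting gives 1 = 18·30 − 7·77, so 30⁻¹ ≡ 18 (mod 77).
Since T is injective, we compute T⁻¹(75): solve 30x + 75 ≡ 75 (mod 77), i.e. 30x ≡ 0 (mod 77).
Multiplying by 30⁻¹ = 18 gives x ≡ 18·0 = 0 ≡ 0 (mod 77).
Check: T(0) = 30·0 + 75 = 75 ≡ 75 (mod 77).

0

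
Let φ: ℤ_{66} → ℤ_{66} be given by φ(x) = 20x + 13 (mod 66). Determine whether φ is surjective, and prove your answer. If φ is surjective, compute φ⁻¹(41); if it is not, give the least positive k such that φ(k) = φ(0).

33

Recall: surjectivity means every element of the codomain has a preimage under φ.
Since gcd(20, 66) = 2, we have 20x ≡ 0 (mod 2) for all x, so φ(x) ≡ 1 (mod 2).
But 0 ≢ 1 (mod 2), so 0 ∈ ℤ_{66} has no preimage. So φ is not surjective.
Since φ is not surjective, we find the least positive k with φ(k) = φ(0): this means 20k ≡ 0 (mod 66), i.e. 66 ∣ 20k. Since gcd(20, 66) = 2, dividing through by 2 this holds exactly when 33 ∣ 10k, and as gcd(10, 33) = 1, exactly when 33 ∣ k.
The smallest positive such k is 33.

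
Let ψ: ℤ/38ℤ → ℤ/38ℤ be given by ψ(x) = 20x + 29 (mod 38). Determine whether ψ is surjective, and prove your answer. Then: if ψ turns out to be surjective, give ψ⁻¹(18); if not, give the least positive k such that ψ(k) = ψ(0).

19

Since gcd(20, 38) = 2, we have 20x ≡ 0 (mod 2) for all x, so ψ(x) ≡ 1 (mod 2).
But 0 ≢ 1 (mod 2), so 0 ∈ ℤ/38ℤ has no preimage. Thus ψ is not surjective.
Since ψ is not surjective, we find the least positive k with ψ(k) = ψ(0): this means 20k ≡ 0 (mod 38), i.e. 38 ∣ 20k. Since gcd(20, 38) = 2, dividing through by 2 this holds exactly when 19 ∣ 10k, and as gcd(10, 19) = 1, exactly when 19 ∣ k.
The smallest positive such k is 19.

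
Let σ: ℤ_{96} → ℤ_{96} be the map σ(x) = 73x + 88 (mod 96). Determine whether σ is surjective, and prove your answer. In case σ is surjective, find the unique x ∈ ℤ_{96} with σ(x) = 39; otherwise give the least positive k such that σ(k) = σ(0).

23

Since gcd(73, 96) = 1, 73 is invertible modulo 96. Euclid's algorithm: 96 = 1·73 + 23, 73 = 3·23 + 4, 23 = 5·4 + 3, 4 = 1·3 + 1; back-substituting gives 1 = 25·73 − 19·96, so 73⁻¹ ≡ 25 (mod 96).
Then y ↦ 25(y − 88) is a two-sided inverse to σ, so every y ∈ ℤ_{96} has a preimage.
Therefore σ is surjective.
Since σ is surjective, we compute σ⁻¹(39): solve 73x + 88 ≡ 39 (mod 96), i.e. 73x ≡ 47 (mod 96).
Multiplying by 73⁻¹ = 25 gives x ≡ 25·47 = 1175 = 12·96 + 23 ≡ 23 (mod 96).
Check: σ(23) = 73·23 + 88 = 1767 = 18·96 + 39 ≡ 39 (mod 96).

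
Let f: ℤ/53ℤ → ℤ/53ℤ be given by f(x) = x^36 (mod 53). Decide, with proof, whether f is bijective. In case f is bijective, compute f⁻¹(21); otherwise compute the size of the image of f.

f(2): Repeated squaring mod 53: 2^1 ≡ 2, 2^2 ≡ 2² = 4, 2^4 ≡ 4² = 16, 2^8 ≡ 16² = 256 ≡ 44, 2^16 ≡ 44² = 1936 ≡ 28, 2^32 ≡ 28² = 784 ≡ 42. Since 36 = 32 + 4, 2^36 ≡ 42·16: 42·16 = 672 ≡ 36. So 2^36 ≡ 36 (mod 53).
f(7): Repeated squaring mod 53: 7^1 ≡ 7, 7^2 ≡ 7² = 49, 7^4 ≡ 49² = 2401 ≡ 16, 7^8 ≡ 16² = 256 ≡ 44, 7^16 ≡ 44² = 1936 ≡ 28, 7^32 ≡ 28² = 784 ≡ 42. Since 36 = 32 + 4, 7^36 ≡ 42·16: 42·16 = 672 ≡ 36. So 7^36 ≡ 36 (mod 53).
So f(2) = f(7) = 36 while 2 ≠ 7, so f is not injective, hence not bijective.
Since f is not bijective, we determine |image(f)|. Computing x^36 mod 53 for each x (by repeated squaring, reducing mod 53 at every step), the values f(0), f(1), …, f(52) are: 0, 1, 36, 46, 24, 49, 13, 36, 16, 49, 15, 44, 44, 42, 24, 28, 46, 10, 15, 42, 10, 13, 47, 1, 47, 16, 28, 28, 16, 47, 1, 47, 13, 10, 42, 15, 10, 46, 28, 24, 42, 44, 44, 15, 49, 16, 36, 13, 49, 24, 46, 36, 1.
The distinct values are {0, 1, 10, 13, 15, 16, 24, 28, 36, 42, 44, 46, 47, 49}; there are 14 of them.

14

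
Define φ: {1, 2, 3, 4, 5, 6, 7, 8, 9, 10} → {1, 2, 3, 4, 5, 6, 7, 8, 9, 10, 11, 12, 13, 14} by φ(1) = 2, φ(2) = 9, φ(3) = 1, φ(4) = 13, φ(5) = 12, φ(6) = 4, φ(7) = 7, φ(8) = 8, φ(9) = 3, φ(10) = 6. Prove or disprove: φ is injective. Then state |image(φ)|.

10

The values φ(1), …, φ(10) are 2, 9, 1, 13, 12, 4, 7, 8, 3, 6 — all distinct.
So φ(a) = φ(b) only when a = b, and φ is injective.
The image of φ is {1, 2, 3, 4, 6, 7, 8, 9, 12, 13}, which has 10 elements.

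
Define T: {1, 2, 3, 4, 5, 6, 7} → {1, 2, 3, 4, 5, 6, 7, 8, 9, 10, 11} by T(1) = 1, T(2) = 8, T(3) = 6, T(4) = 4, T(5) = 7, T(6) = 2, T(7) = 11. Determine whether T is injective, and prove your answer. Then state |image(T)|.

The values T(1), …, T(7) are 1, 8, 6, 4, 7, 2, 11 — all distinct.
So T(s) = T(t) only when s = t, and T is injective.
The image of T is {1, 2, 4, 6, 7, 8, 11}, which has 7 elements.

7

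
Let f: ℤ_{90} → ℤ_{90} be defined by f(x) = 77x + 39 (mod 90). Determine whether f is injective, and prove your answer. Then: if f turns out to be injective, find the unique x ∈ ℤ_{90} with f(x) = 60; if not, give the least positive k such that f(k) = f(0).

33

By definition, f is injective if f(s) = f(t) implies s = t.
Suppose f(s) = f(t) in ℤ_{90}. Then 77s + 39 ≡ 77t + 39 (mod 90), therefore 77(s − t) ≡ 0 (mod 90).
Since gcd(77, 90) = 1, 77 is invertible modulo 90, therefore s − t ≡ 0 (mod 90), i.e. s = t.
Thus f is injective.
We now compute 77⁻¹ mod 90 explicitly. Euclid's algorithm: 90 = 1·77 + 13, 77 = 5·13 + 12, 13 = 1·12 + 1; back-substituting gives 1 = 83·77 − 71·90, so 77⁻¹ ≡ 83 (mod 90).
Since f is injective, we compute f⁻¹(60): solve 77x + 39 ≡ 60 (mod 90), i.e. 77x ≡ 21 (mod 90).
Multiplying by 77⁻¹ = 83 gives x ≡ 83·21 = 1743 = 19·90 + 33 ≡ 33 (mod 90).
Check: f(33) = 77·33 + 39 = 2580 = 28·90 + 60 ≡ 60 (mod 90).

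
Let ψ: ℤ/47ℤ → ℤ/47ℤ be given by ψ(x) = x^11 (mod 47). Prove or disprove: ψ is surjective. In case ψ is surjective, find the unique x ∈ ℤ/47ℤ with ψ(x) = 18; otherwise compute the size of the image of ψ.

Since 47 is prime, the nonzero elements of ℤ/47ℤ form a cyclic group of order 46.
As gcd(11, 46) = 1, raising to the 11th power is a bijection on this group: if x_1^11 ≡ x_2^11 then (x_1x_2^{−1})^11 = 1, and the only element of order dividing gcd(11, 46) = 1 is 1, so x_1 = x_2.
With ψ(0) = 0 this makes ψ injective on all of ℤ/47ℤ, hence bijective (finite equal-size domain and codomain). In particular ψ is surjective.
Since ψ is surjective, we find the preimage of 18. The inverse of x ↦ x^11 on (ℤ/47ℤ)^× is x ↦ x^21, because 11·21 = 231 = 5·46 + 1 ≡ 1 (mod 46) and x^{46} = 1 for x ≠ 0 (Fermat). So ψ⁻¹(18) = 18^21 mod 47.
Repeated squaring mod 47: 18^1 ≡ 18, 18^2 ≡ 18² = 324 ≡ 42, 18^4 ≡ 42² = 1764 ≡ 25, 18^8 ≡ 25² = 625 ≡ 14, 18^16 ≡ 14² = 196 ≡ 8. Since 21 = 16 + 4 + 1, 18^21 ≡ 8·25·18: 8·25 = 200 ≡ 12, then 12·18 = 216 ≡ 28. So 18^21 ≡ 28 (mod 47).
Hence ψ⁻¹(18) = 28.

28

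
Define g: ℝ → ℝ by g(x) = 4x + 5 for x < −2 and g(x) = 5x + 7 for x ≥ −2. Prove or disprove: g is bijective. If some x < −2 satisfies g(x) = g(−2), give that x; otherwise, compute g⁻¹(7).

0

Both pieces are strictly increasing (slopes 4 and 5), so each is injective on its own interval.
The left piece maps (−∞, −2) onto (−∞, −3); the right piece maps [−2, ∞) onto [−3, ∞).
Since −3 = −3, the images partition ℝ: g is injective and surjective, hence bijective.
Because the two images are disjoint, no x < −2 has g(x) = g(−2), so we compute g⁻¹(7): 7 lies in [−3, ∞), so solve 5x + 7 = 7: x = (7 − 7)/5 = 0.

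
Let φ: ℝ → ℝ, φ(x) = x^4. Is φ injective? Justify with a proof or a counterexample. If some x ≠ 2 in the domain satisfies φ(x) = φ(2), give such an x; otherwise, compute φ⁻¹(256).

-2

φ(2) = 16 = (−2)^4 = φ(−2) (since 4 is even), with 2 ≠ −2. So φ is not injective.
For the follow-up, such an x exists: taking x = −2 ∈ ℝ gives φ(−2) = 16 = φ(2) with −2 ≠ 2.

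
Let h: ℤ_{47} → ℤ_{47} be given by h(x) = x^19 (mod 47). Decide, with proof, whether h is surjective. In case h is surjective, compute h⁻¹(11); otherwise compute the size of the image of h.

33

Since 47 is prime, the nonzero elements of ℤ_{47} form a cyclic group of order 46.
As gcd(19, 46) = 1, raising to the 19th power is a bijection on this group: if s^19 ≡ t^19 then (st^{−1})^19 = 1, and the only element of order dividing gcd(19, 46) = 1 is 1, so s = t.
With h(0) = 0 this makes h injective on all of ℤ_{47}, hence bijective (finite equal-size domain and codomain). In particular h is surjective.
Since h is surjective, we find the preimage of 11. The inverse of x ↦ x^19 on (ℤ_{47})^× is x ↦ x^17, because 19·17 = 323 = 7·46 + 1 ≡ 1 (mod 46) and x^{46} = 1 for x ≠ 0 (Fermat). So h⁻¹(11) = 11^17 mod 47.
Repeated squaring mod 47: 11^1 ≡ 11, 11^2 ≡ 11² = 121 ≡ 27, 11^4 ≡ 27² = 729 ≡ 24, 11^8 ≡ 24² = 576 ≡ 12, 11^16 ≡ 12² = 144 ≡ 3. Since 17 = 16 + 1, 11^17 ≡ 3·11: 3·11 = 33. So 11^17 ≡ 33 (mod 47).
Hence h⁻¹(11) = 33.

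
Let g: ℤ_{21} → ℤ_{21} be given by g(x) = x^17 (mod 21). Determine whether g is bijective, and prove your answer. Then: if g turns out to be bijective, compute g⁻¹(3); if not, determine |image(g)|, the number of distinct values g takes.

Computing x^17 mod 21 for each x (by repeated squaring, reducing mod 21 at every step), the values g(0), g(1), …, g(20) are: 0, 1, 11, 12, 16, 17, 6, 7, 8, 18, 19, 2, 3, 13, 14, 15, 4, 5, 9, 10, 20.
Every element of ℤ_{21} appears exactly once in this list, so g is a bijection, and in particular bijective.
Since g is bijective, we read off the preimage of 3 from the same table: g(12) = 3, so g⁻¹(3) = 12.

12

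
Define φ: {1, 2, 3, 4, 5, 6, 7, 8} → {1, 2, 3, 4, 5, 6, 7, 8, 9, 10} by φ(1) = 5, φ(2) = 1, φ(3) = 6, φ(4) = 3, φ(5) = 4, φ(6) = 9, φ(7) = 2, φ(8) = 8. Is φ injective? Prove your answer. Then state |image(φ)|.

8

The values φ(1), …, φ(8) are 5, 1, 6, 3, 4, 9, 2, 8 — all distinct.
So φ(u) = φ(v) only when u = v, and φ is injective.
The image of φ is {1, 2, 3, 4, 5, 6, 8, 9}, which has 8 elements.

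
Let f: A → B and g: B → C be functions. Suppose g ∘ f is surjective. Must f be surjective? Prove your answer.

not surjective

No. Take A = {1}, B = {1, 2}, C = {1}, f(a) = 1 for every a ∈ A, and g(b) = 1 for every b ∈ B.
Then g ∘ f is surjective onto {1}, but 2 ∈ B has no preimage under f, so f is not surjective.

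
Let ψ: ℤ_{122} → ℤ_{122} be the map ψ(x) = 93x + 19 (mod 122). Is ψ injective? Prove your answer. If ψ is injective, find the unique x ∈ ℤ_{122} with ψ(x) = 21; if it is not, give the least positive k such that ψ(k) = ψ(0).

Suppose ψ(x_1) = ψ(x_2) in ℤ_{122}. Then 93x_1 + 19 ≡ 93x_2 + 19 (mod 122), thus 93(x_1 − x_2) ≡ 0 (mod 122).
Since gcd(93, 122) = 1, 93 is invertible modulo 122, therefore x_1 − x_2 ≡ 0 (mod 122), i.e. x_1 = x_2.
So ψ is injective.
We now compute 93⁻¹ mod 122 explicitly. Euclid's algorithm: 122 = 1·93 + 29, 93 = 3·29 + 6, 29 = 4·6 + 5, 6 = 1·5 + 1; back-substituting gives 1 = 21·93 − 16·122, so 93⁻¹ ≡ 21 (mod 122).
Since ψ is injective, we find ψ⁻¹(21): we need 93x ≡ 21 − 19 ≡ 2 (mod 122). Using 93⁻¹ = 21: x ≡ 21·2 = 42, so x = 42.
Check: ψ(42) = 93·42 + 19 = 3925 = 32·122 + 21 ≡ 21 (mod 122).

42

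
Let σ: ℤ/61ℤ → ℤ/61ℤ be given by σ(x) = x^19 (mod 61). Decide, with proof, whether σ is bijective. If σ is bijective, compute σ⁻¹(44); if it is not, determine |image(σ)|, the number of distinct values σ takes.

10

Since 61 is prime, the nonzero elements of ℤ/61ℤ form a cyclic group of order 60.
As gcd(19, 60) = 1, raising to the 19th power is a bijection on this group: if a^19 ≡ b^19 then (ab^{−1})^19 = 1, and the only element of order dividing gcd(19, 60) = 1 is 1, so a = b.
With σ(0) = 0 this makes σ injective on all of ℤ/61ℤ, hence bijective (finite equal-size domain and codomain). In particular σ is bijective.
Since σ is bijective, we find the preimage of 44. The inverse of x ↦ x^19 on (ℤ/61ℤ)^× is x ↦ x^19, because 19·19 = 361 = 6·60 + 1 ≡ 1 (mod 60) and x^{60} = 1 for x ≠ 0 (Fermat). So σ⁻¹(44) = 44^19 mod 61.
Repeated squaring mod 61: 44^1 ≡ 44, 44^2 ≡ 44² = 1936 ≡ 45, 44^4 ≡ 45² = 2025 ≡ 12, 44^8 ≡ 12² = 144 ≡ 22, 44^16 ≡ 22² = 484 ≡ 57. Since 19 = 16 + 2 + 1, 44^19 ≡ 57·45·44: 57·45 = 2565 ≡ 3, then 3·44 = 132 ≡ 10. So 44^19 ≡ 10 (mod 61).
Hence σ⁻¹(44) = 10.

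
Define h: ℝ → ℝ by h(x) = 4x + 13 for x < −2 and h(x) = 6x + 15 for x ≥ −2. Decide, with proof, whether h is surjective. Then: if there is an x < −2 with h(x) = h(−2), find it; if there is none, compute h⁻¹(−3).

-5/2

Both pieces are strictly increasing (slopes 4 and 6), so each is injective on its own interval.
The left piece maps (−∞, −2) onto (−∞, 5); the right piece maps [−2, ∞) onto [3, ∞).
The union (−∞, 5) ∪ [3, ∞) covers ℝ, so h is surjective.
For the follow-up: the images overlap, so an x < −2 with h(x) = h(−2) exists. h(−2) = 3; solving 4x + 13 = 3 for x < −2 gives x = (3 − 13)/4 = −5/2.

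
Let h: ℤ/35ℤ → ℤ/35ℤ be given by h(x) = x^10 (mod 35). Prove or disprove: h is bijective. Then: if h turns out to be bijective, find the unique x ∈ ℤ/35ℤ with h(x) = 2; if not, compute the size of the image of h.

12

h(1) = 1^10 = 1.
h(6): Repeated squaring mod 35: 6^1 ≡ 6, 6^2 ≡ 6² = 36 ≡ 1, 6^4 ≡ 1² = 1, 6^8 ≡ 1² = 1. Since 10 = 8 + 2, 6^10 ≡ 1·1: 1·1 = 1. So 6^10 ≡ 1 (mod 35).
So h(1) = h(6) = 1 while 1 ≠ 6, so h is not injective, hence not bijective.
Since h is not bijective, we determine |image(h)|. Computing x^10 mod 35 for each x (by repeated squaring, reducing mod 35 at every step), the values h(0), h(1), …, h(34) are: 0, 1, 9, 4, 11, 30, 1, 14, 29, 16, 25, 11, 9, 29, 21, 15, 16, 4, 4, 16, 15, 21, 29, 9, 11, 25, 16, 29, 14, 1, 30, 11, 4, 9, 1.
The distinct values are {0, 1, 4, 9, 11, 14, 15, 16, 21, 25, 29, 30}; there are 12 of them.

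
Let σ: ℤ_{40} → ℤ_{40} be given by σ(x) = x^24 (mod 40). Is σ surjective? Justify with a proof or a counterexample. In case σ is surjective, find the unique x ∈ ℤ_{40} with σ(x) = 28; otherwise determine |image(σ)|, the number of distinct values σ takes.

σ(1) = 1^24 = 1.
σ(3): Repeated squaring mod 40: 3^1 ≡ 3, 3^2 ≡ 3² = 9, 3^4 ≡ 9² = 81 ≡ 1, 3^8 ≡ 1² = 1, 3^16 ≡ 1² = 1. Since 24 = 16 + 8, 3^24 ≡ 1·1: 1·1 = 1. So 3^24 ≡ 1 (mod 40).
So σ(1) = σ(3) = 1 while 1 ≠ 3, so σ is not injective.
A non-injective map from the 40-element set ℤ_{40} to itself takes at most 39 distinct values, so it cannot be surjective. Thus σ is not surjective.
Since σ is not surjective, we determine |image(σ)|. Computing x^24 mod 40 for each x (by repeated squaring, reducing mod 40 at every step), the values σ(0), σ(1), …, σ(39) are: 0, 1, 16, 1, 16, 25, 16, 1, 16, 1, 0, 1, 16, 1, 16, 25, 16, 1, 16, 1, 0, 1, 16, 1, 16, 25, 16, 1, 16, 1, 0, 1, 16, 1, 16, 25, 16, 1, 16, 1.
The distinct values are {0, 1, 16, 25}; there are 4 of them.

4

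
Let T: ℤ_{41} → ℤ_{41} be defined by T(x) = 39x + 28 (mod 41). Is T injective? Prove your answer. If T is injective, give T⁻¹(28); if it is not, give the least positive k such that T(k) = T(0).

Recall: T is injective if T(x_1) = T(x_2) implies x_1 = x_2.
If T(x_1) = T(x_2), then 39x_1 ≡ 39x_2 (mod 41). Because gcd(39, 41) = 1, we may cancel 39 to get x_1 ≡ x_2 (mod 41).
So T is injective.
We now compute 39⁻¹ mod 41 explicitly. Euclid's algorithm: 41 = 1·39 + 2, 39 = 19·2 + 1; back-substituting gives 1 = 20·39 − 19·41, so 39⁻¹ ≡ 20 (mod 41).
Since T is injective, we compute T⁻¹(28): solve 39x + 28 ≡ 28 (mod 41), i.e. 39x ≡ 0 (mod 41).
Multiplying by 39⁻¹ = 20 gives x ≡ 20·0 = 0 ≡ 0 (mod 41).
Check: T(0) = 39·0 + 28 = 28 ≡ 28 (mod 41).

0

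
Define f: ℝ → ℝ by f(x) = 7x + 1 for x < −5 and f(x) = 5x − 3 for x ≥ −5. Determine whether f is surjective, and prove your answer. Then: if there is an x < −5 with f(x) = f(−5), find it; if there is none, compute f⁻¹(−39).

-40/7

Both pieces are strictly increasing (slopes 7 and 5), so each is injective on its own interval.
The left piece maps (−∞, −5) onto (−∞, −34); the right piece maps [−5, ∞) onto [−28, ∞).
The union (−∞, −34) ∪ [−28, ∞) omits the interval between −34 and −28; in particular −34 has no preimage. So f is not surjective.
Because the two images are disjoint, no x < −5 has f(x) = f(−5), so we compute f⁻¹(−39): −39 lies in (−∞, −34), so solve 7x + 1 = −39: x = (−39 − 1)/7 = −40/7.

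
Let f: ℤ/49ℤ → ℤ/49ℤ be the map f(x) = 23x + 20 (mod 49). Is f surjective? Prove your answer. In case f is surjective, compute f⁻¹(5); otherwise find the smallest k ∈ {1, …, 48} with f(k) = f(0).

10

By definition, surjectivity means every element of the codomain has a preimage under f.
Since gcd(23, 49) = 1, 23 is invertible modulo 49. Euclid's algorithm: 49 = 2·23 + 3, 23 = 7·3 + 2, 3 = 1·2 + 1; back-substituting gives 1 = 32·23 − 15·49, so 23⁻¹ ≡ 32 (mod 49).
Then y ↦ 32(y − 20) is a two-sided inverse to f, so every y ∈ ℤ/49ℤ has a preimage.
Thus f is surjective.
Since f is surjective, we compute f⁻¹(5): solve 23x + 20 ≡ 5 (mod 49), i.e. 23x ≡ 34 (mod 49).
Multiplying by 23⁻¹ = 32 gives x ≡ 32·34 = 1088 = 22·49 + 10 ≡ 10 (mod 49).
Check: f(10) = 23·10 + 20 = 250 = 5·49 + 5 ≡ 5 (mod 49).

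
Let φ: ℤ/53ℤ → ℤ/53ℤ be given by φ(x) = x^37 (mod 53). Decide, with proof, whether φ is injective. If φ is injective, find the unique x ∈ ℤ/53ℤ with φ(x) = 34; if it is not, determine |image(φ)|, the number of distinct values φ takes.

51

Since 53 is prime, the nonzero elements of ℤ/53ℤ form a cyclic group of order 52.
As gcd(37, 52) = 1, raising to the 37th power is a bijection on this group: if x_1^37 ≡ x_2^37 then (x_1x_2^{−1})^37 = 1, and the only element of order dividing gcd(37, 52) = 1 is 1, so x_1 = x_2.
With φ(0) = 0 this makes φ injective on all of ℤ/53ℤ, hence bijective (finite equal-size domain and codomain). In particular φ is injective.
Since φ is injective, we find the preimage of 34. The inverse of x ↦ x^37 on (ℤ/53ℤ)^× is x ↦ x^45, because 37·45 = 1665 = 32·52 + 1 ≡ 1 (mod 52) and x^{52} = 1 for x ≠ 0 (Fermat). So φ⁻¹(34) = 34^45 mod 53.
Repeated squaring mod 53: 34^1 ≡ 34, 34^2 ≡ 34² = 1156 ≡ 43, 34^4 ≡ 43² = 1849 ≡ 47, 34^8 ≡ 47² = 2209 ≡ 36, 34^16 ≡ 36² = 1296 ≡ 24, 34^32 ≡ 24² = 576 ≡ 46. Since 45 = 32 + 8 + 4 + 1, 34^45 ≡ 46·36·47·34: 46·36 = 1656 ≡ 13, then 13·47 = 611 ≡ 28, then 28·34 = 952 ≡ 51. So 34^45 ≡ 51 (mod 53).
Hence φ⁻¹(34) = 51.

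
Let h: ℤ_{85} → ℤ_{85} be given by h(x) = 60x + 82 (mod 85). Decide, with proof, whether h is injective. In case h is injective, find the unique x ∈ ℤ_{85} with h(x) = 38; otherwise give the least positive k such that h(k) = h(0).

We have gcd(60, 85) = 5 > 1. Taking u = 0 and v = 17: h(0) = 82 and h(17) = 60·17 + 82 = 1102 ≡ 82 (mod 85).
So h(0) = h(17) while 0 ≠ 17, hence h is not injective.
Since h is not injective, we find the least positive k with h(k) = h(0): this means 60k ≡ 0 (mod 85), i.e. 85 ∣ 60k. Since gcd(60, 85) = 5, dividing through by 5 this holds exactly when 17 ∣ 12k, and as gcd(12, 17) = 1, exactly when 17 ∣ k.
The smallest positive such k is 17.

17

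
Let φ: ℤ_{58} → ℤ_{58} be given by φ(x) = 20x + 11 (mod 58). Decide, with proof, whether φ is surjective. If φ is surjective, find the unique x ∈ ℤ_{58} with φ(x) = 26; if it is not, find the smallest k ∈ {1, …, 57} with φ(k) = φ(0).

29

Since gcd(20, 58) = 2, we have 20x ≡ 0 (mod 2) for all x, so φ(x) ≡ 1 (mod 2).
But 0 ≢ 1 (mod 2), so 0 ∈ ℤ_{58} has no preimage. Therefore φ is not surjective.
Since φ is not surjective, we find the least positive k with φ(k) = φ(0): this means 20k ≡ 0 (mod 58), i.e. 58 ∣ 20k. Since gcd(20, 58) = 2, dividing through by 2 this holds exactly when 29 ∣ 10k, and as gcd(10, 29) = 1, exactly when 29 ∣ k.
The smallest positive such k is 29.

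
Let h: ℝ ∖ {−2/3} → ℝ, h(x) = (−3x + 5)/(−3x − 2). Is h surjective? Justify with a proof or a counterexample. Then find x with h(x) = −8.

If h(x) = 1, cross-multiplying gives −3(−3x + 5) = −3(−3x − 2), which simplifies to −15 = 6 — false.  So 1 has no preimage and h is not surjective.
Solving h(x) = −8: cross-multiplying gives −3x + 5 = −8(−3x − 2), which rearranges to −27x = 11, so x = −11/27.

-11/27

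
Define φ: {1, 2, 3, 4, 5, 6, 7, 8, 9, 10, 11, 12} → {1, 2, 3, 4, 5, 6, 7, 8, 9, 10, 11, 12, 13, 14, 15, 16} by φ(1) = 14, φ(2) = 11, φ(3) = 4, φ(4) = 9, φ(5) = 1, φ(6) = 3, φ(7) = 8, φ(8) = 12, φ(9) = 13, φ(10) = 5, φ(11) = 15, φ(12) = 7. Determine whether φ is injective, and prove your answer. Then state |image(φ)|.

12

The values φ(1), …, φ(12) are 14, 11, 4, 9, 1, 3, 8, 12, 13, 5, 15, 7 — all distinct.
So φ(a) = φ(b) only when a = b, and φ is injective.
The image of φ is {1, 3, 4, 5, 7, 8, 9, 11, 12, 13, 14, 15}, which has 12 elements.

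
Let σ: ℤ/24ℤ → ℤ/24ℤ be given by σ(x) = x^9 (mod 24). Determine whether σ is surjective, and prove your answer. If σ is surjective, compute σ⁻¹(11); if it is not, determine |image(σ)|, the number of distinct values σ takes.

15

σ(0) = 0^9 = 0.
σ(6): Repeated squaring mod 24: 6^1 ≡ 6, 6^2 ≡ 6² = 36 ≡ 12, 6^4 ≡ 12² = 144 ≡ 0, 6^8 ≡ 0² = 0. Since 9 = 8 + 1, 6^9 ≡ 0·6: 0·6 = 0. So 6^9 ≡ 0 (mod 24).
So σ(0) = σ(6) = 0 while 0 ≠ 6, thus σ is not injective.
A non-injective map from the 24-element set ℤ/24ℤ to itself takes at most 23 distinct values, so it cannot be surjective. Therefore σ is not surjective.
Since σ is not surjective, we determine |image(σ)|. Computing x^9 mod 24 for each x (by repeated squaring, reducing mod 24 at every step), the values σ(0), σ(1), …, σ(23) are: 0, 1, 8, 3, 16, 5, 0, 7, 8, 9, 16, 11, 0, 13, 8, 15, 16, 17, 0, 19, 8, 21, 16, 23.
The distinct values are {0, 1, 3, 5, 7, 8, 9, 11, 13, 15, 16, 17, 19, 21, 23}; there are 15 of them.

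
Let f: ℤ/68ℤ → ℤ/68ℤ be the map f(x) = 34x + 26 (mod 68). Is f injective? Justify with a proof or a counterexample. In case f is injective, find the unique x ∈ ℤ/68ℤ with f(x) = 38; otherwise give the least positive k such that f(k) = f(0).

We have gcd(34, 68) = 34 > 1. Taking s = 0 and t = 2: f(0) = 26 and f(2) = 34·2 + 26 = 94 ≡ 26 (mod 68).
So f(0) = f(2) while 0 ≠ 2, thus f is not injective.
Since f is not injective, we find the least positive k with f(k) = f(0): this means 34k ≡ 0 (mod 68), i.e. 68 ∣ 34k. Since gcd(34, 68) = 34, dividing through by 34 this holds exactly when 2 ∣ k.
The smallest positive such k is 2.

2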